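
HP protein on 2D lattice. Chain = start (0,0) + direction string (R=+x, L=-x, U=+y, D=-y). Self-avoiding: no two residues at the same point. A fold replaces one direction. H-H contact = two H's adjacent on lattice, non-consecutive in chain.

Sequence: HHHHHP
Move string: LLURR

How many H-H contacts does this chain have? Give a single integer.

Answer: 1

Derivation:
Positions: [(0, 0), (-1, 0), (-2, 0), (-2, 1), (-1, 1), (0, 1)]
H-H contact: residue 1 @(-1,0) - residue 4 @(-1, 1)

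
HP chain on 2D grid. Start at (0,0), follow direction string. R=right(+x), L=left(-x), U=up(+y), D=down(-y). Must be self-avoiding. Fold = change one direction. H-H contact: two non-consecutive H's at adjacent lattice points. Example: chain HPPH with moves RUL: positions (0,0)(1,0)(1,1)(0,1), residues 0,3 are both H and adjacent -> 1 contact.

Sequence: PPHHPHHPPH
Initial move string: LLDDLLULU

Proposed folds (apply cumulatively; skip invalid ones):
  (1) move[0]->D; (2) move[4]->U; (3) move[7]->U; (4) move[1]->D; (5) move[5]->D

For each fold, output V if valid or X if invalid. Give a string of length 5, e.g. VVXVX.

Initial: LLDDLLULU -> [(0, 0), (-1, 0), (-2, 0), (-2, -1), (-2, -2), (-3, -2), (-4, -2), (-4, -1), (-5, -1), (-5, 0)]
Fold 1: move[0]->D => DLDDLLULU VALID
Fold 2: move[4]->U => DLDDULULU INVALID (collision), skipped
Fold 3: move[7]->U => DLDDLLUUU VALID
Fold 4: move[1]->D => DDDDLLUUU VALID
Fold 5: move[5]->D => DDDDLDUUU INVALID (collision), skipped

Answer: VXVVX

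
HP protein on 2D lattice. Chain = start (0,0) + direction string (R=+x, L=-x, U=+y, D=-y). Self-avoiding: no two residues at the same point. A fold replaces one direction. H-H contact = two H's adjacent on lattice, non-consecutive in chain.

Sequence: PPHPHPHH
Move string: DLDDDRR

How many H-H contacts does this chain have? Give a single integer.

Answer: 0

Derivation:
Positions: [(0, 0), (0, -1), (-1, -1), (-1, -2), (-1, -3), (-1, -4), (0, -4), (1, -4)]
No H-H contacts found.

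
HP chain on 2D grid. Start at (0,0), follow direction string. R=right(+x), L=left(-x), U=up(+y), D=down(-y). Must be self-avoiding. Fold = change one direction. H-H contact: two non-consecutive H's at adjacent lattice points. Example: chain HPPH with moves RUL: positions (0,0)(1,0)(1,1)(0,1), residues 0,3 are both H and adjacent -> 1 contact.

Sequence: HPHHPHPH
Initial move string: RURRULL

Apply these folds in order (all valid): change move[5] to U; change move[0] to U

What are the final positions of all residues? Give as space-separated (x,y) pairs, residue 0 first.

Answer: (0,0) (0,1) (0,2) (1,2) (2,2) (2,3) (2,4) (1,4)

Derivation:
Initial moves: RURRULL
Fold: move[5]->U => RURRUUL (positions: [(0, 0), (1, 0), (1, 1), (2, 1), (3, 1), (3, 2), (3, 3), (2, 3)])
Fold: move[0]->U => UURRUUL (positions: [(0, 0), (0, 1), (0, 2), (1, 2), (2, 2), (2, 3), (2, 4), (1, 4)])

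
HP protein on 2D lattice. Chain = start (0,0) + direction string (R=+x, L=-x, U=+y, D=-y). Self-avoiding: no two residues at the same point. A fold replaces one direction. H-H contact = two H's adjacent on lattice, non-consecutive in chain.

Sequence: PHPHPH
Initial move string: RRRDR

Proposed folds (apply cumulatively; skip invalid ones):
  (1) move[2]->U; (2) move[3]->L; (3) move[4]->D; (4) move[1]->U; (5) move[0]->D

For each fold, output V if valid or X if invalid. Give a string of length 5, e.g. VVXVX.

Answer: XXVVX

Derivation:
Initial: RRRDR -> [(0, 0), (1, 0), (2, 0), (3, 0), (3, -1), (4, -1)]
Fold 1: move[2]->U => RRUDR INVALID (collision), skipped
Fold 2: move[3]->L => RRRLR INVALID (collision), skipped
Fold 3: move[4]->D => RRRDD VALID
Fold 4: move[1]->U => RURDD VALID
Fold 5: move[0]->D => DURDD INVALID (collision), skipped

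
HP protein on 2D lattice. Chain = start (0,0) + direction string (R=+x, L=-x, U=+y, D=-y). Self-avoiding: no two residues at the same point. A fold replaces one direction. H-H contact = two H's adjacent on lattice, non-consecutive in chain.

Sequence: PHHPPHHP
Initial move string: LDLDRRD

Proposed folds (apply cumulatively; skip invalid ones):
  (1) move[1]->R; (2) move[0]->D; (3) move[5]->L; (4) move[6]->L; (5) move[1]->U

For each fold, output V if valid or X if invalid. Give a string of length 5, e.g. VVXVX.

Initial: LDLDRRD -> [(0, 0), (-1, 0), (-1, -1), (-2, -1), (-2, -2), (-1, -2), (0, -2), (0, -3)]
Fold 1: move[1]->R => LRLDRRD INVALID (collision), skipped
Fold 2: move[0]->D => DDLDRRD VALID
Fold 3: move[5]->L => DDLDRLD INVALID (collision), skipped
Fold 4: move[6]->L => DDLDRRL INVALID (collision), skipped
Fold 5: move[1]->U => DULDRRD INVALID (collision), skipped

Answer: XVXXX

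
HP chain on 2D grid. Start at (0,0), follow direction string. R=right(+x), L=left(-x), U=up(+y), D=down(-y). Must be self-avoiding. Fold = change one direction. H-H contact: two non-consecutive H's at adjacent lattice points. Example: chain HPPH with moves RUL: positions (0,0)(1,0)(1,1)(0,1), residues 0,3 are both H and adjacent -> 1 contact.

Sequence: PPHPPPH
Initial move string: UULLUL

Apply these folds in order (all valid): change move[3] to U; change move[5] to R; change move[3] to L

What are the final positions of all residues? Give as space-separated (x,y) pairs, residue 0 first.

Answer: (0,0) (0,1) (0,2) (-1,2) (-2,2) (-2,3) (-1,3)

Derivation:
Initial moves: UULLUL
Fold: move[3]->U => UULUUL (positions: [(0, 0), (0, 1), (0, 2), (-1, 2), (-1, 3), (-1, 4), (-2, 4)])
Fold: move[5]->R => UULUUR (positions: [(0, 0), (0, 1), (0, 2), (-1, 2), (-1, 3), (-1, 4), (0, 4)])
Fold: move[3]->L => UULLUR (positions: [(0, 0), (0, 1), (0, 2), (-1, 2), (-2, 2), (-2, 3), (-1, 3)])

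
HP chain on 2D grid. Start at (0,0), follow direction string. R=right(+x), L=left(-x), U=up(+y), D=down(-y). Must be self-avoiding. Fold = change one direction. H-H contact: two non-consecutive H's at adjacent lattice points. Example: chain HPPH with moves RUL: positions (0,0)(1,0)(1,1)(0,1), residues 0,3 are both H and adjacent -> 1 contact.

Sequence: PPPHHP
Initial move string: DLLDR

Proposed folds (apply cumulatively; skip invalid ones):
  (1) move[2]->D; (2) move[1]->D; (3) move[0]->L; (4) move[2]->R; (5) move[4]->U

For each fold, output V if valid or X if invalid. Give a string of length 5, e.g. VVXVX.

Initial: DLLDR -> [(0, 0), (0, -1), (-1, -1), (-2, -1), (-2, -2), (-1, -2)]
Fold 1: move[2]->D => DLDDR VALID
Fold 2: move[1]->D => DDDDR VALID
Fold 3: move[0]->L => LDDDR VALID
Fold 4: move[2]->R => LDRDR VALID
Fold 5: move[4]->U => LDRDU INVALID (collision), skipped

Answer: VVVVX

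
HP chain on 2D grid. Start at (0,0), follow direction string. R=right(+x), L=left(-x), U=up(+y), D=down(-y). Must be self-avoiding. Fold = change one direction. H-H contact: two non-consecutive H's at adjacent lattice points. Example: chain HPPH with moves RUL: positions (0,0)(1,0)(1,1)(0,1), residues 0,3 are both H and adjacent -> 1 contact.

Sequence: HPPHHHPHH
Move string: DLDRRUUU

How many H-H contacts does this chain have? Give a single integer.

Answer: 1

Derivation:
Positions: [(0, 0), (0, -1), (-1, -1), (-1, -2), (0, -2), (1, -2), (1, -1), (1, 0), (1, 1)]
H-H contact: residue 0 @(0,0) - residue 7 @(1, 0)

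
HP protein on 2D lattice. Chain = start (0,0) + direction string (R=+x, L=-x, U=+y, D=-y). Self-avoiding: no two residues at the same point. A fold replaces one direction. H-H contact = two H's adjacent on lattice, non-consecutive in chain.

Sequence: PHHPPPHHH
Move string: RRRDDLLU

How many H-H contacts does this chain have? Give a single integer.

Answer: 1

Derivation:
Positions: [(0, 0), (1, 0), (2, 0), (3, 0), (3, -1), (3, -2), (2, -2), (1, -2), (1, -1)]
H-H contact: residue 1 @(1,0) - residue 8 @(1, -1)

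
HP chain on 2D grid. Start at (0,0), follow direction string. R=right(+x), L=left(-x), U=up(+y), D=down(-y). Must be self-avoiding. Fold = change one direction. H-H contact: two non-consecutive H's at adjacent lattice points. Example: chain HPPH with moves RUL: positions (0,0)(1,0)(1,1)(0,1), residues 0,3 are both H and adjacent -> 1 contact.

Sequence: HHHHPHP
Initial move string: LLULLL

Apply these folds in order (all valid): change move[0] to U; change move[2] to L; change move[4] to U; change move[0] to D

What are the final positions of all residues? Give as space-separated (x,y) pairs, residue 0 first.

Initial moves: LLULLL
Fold: move[0]->U => ULULLL (positions: [(0, 0), (0, 1), (-1, 1), (-1, 2), (-2, 2), (-3, 2), (-4, 2)])
Fold: move[2]->L => ULLLLL (positions: [(0, 0), (0, 1), (-1, 1), (-2, 1), (-3, 1), (-4, 1), (-5, 1)])
Fold: move[4]->U => ULLLUL (positions: [(0, 0), (0, 1), (-1, 1), (-2, 1), (-3, 1), (-3, 2), (-4, 2)])
Fold: move[0]->D => DLLLUL (positions: [(0, 0), (0, -1), (-1, -1), (-2, -1), (-3, -1), (-3, 0), (-4, 0)])

Answer: (0,0) (0,-1) (-1,-1) (-2,-1) (-3,-1) (-3,0) (-4,0)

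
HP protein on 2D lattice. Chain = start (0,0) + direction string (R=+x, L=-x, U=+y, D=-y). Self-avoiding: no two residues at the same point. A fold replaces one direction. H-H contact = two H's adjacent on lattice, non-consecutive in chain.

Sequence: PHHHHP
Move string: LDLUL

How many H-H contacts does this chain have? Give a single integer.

Positions: [(0, 0), (-1, 0), (-1, -1), (-2, -1), (-2, 0), (-3, 0)]
H-H contact: residue 1 @(-1,0) - residue 4 @(-2, 0)

Answer: 1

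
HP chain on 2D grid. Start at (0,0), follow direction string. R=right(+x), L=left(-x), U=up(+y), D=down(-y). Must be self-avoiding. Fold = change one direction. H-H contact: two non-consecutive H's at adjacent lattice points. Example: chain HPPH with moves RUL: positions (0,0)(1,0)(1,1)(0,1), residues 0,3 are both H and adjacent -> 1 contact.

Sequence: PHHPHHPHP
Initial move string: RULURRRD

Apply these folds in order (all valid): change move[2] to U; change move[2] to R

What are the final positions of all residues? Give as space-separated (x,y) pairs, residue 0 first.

Answer: (0,0) (1,0) (1,1) (2,1) (2,2) (3,2) (4,2) (5,2) (5,1)

Derivation:
Initial moves: RULURRRD
Fold: move[2]->U => RUUURRRD (positions: [(0, 0), (1, 0), (1, 1), (1, 2), (1, 3), (2, 3), (3, 3), (4, 3), (4, 2)])
Fold: move[2]->R => RURURRRD (positions: [(0, 0), (1, 0), (1, 1), (2, 1), (2, 2), (3, 2), (4, 2), (5, 2), (5, 1)])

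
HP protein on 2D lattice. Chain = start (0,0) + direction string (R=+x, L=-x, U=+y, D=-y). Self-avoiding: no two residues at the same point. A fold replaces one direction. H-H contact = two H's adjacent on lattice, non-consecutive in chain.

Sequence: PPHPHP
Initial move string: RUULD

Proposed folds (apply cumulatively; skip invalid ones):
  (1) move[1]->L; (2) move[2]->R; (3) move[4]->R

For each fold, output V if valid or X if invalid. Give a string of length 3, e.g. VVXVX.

Answer: XXX

Derivation:
Initial: RUULD -> [(0, 0), (1, 0), (1, 1), (1, 2), (0, 2), (0, 1)]
Fold 1: move[1]->L => RLULD INVALID (collision), skipped
Fold 2: move[2]->R => RURLD INVALID (collision), skipped
Fold 3: move[4]->R => RUULR INVALID (collision), skipped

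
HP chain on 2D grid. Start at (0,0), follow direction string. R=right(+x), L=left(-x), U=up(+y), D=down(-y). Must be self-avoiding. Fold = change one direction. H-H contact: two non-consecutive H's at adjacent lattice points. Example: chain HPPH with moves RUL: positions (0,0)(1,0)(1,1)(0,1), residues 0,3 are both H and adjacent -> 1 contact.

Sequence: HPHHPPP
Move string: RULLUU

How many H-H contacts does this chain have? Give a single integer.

Answer: 1

Derivation:
Positions: [(0, 0), (1, 0), (1, 1), (0, 1), (-1, 1), (-1, 2), (-1, 3)]
H-H contact: residue 0 @(0,0) - residue 3 @(0, 1)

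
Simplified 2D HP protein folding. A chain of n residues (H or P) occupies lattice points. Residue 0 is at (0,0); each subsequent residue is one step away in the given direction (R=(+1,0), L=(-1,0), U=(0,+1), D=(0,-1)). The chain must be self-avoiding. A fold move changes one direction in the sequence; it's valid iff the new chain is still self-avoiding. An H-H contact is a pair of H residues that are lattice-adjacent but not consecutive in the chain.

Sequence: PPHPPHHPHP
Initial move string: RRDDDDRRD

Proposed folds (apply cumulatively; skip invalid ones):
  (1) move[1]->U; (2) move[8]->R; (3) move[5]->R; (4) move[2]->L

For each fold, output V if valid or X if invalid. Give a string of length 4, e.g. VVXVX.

Answer: XVVX

Derivation:
Initial: RRDDDDRRD -> [(0, 0), (1, 0), (2, 0), (2, -1), (2, -2), (2, -3), (2, -4), (3, -4), (4, -4), (4, -5)]
Fold 1: move[1]->U => RUDDDDRRD INVALID (collision), skipped
Fold 2: move[8]->R => RRDDDDRRR VALID
Fold 3: move[5]->R => RRDDDRRRR VALID
Fold 4: move[2]->L => RRLDDRRRR INVALID (collision), skipped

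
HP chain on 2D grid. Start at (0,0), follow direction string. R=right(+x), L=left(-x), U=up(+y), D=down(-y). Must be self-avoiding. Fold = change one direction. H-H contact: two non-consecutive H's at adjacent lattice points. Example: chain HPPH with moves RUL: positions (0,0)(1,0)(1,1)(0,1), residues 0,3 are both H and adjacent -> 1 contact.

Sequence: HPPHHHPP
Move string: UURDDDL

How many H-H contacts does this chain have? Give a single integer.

Positions: [(0, 0), (0, 1), (0, 2), (1, 2), (1, 1), (1, 0), (1, -1), (0, -1)]
H-H contact: residue 0 @(0,0) - residue 5 @(1, 0)

Answer: 1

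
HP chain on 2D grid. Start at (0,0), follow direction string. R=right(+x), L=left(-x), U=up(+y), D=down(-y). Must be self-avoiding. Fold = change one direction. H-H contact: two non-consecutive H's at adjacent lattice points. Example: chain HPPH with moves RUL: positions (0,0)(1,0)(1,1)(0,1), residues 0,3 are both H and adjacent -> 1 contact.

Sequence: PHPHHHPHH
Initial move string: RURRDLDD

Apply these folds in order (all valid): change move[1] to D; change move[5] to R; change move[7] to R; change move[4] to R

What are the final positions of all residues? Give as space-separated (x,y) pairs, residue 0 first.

Answer: (0,0) (1,0) (1,-1) (2,-1) (3,-1) (4,-1) (5,-1) (5,-2) (6,-2)

Derivation:
Initial moves: RURRDLDD
Fold: move[1]->D => RDRRDLDD (positions: [(0, 0), (1, 0), (1, -1), (2, -1), (3, -1), (3, -2), (2, -2), (2, -3), (2, -4)])
Fold: move[5]->R => RDRRDRDD (positions: [(0, 0), (1, 0), (1, -1), (2, -1), (3, -1), (3, -2), (4, -2), (4, -3), (4, -4)])
Fold: move[7]->R => RDRRDRDR (positions: [(0, 0), (1, 0), (1, -1), (2, -1), (3, -1), (3, -2), (4, -2), (4, -3), (5, -3)])
Fold: move[4]->R => RDRRRRDR (positions: [(0, 0), (1, 0), (1, -1), (2, -1), (3, -1), (4, -1), (5, -1), (5, -2), (6, -2)])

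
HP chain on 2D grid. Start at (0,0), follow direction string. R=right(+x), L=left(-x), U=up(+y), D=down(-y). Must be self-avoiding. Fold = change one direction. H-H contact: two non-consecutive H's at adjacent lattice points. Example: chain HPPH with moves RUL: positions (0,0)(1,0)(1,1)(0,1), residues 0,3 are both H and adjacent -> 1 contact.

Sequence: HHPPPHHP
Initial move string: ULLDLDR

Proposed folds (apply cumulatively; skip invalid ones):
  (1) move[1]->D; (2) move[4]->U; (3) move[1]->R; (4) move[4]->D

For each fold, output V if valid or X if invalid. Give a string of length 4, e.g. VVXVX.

Initial: ULLDLDR -> [(0, 0), (0, 1), (-1, 1), (-2, 1), (-2, 0), (-3, 0), (-3, -1), (-2, -1)]
Fold 1: move[1]->D => UDLDLDR INVALID (collision), skipped
Fold 2: move[4]->U => ULLDUDR INVALID (collision), skipped
Fold 3: move[1]->R => URLDLDR INVALID (collision), skipped
Fold 4: move[4]->D => ULLDDDR VALID

Answer: XXXV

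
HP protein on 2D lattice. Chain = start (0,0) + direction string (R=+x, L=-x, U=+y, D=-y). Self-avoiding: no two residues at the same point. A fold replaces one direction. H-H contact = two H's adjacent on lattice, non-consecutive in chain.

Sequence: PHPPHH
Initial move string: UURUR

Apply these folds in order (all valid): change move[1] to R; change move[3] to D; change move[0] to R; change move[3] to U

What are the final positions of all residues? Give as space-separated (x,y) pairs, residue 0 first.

Answer: (0,0) (1,0) (2,0) (3,0) (3,1) (4,1)

Derivation:
Initial moves: UURUR
Fold: move[1]->R => URRUR (positions: [(0, 0), (0, 1), (1, 1), (2, 1), (2, 2), (3, 2)])
Fold: move[3]->D => URRDR (positions: [(0, 0), (0, 1), (1, 1), (2, 1), (2, 0), (3, 0)])
Fold: move[0]->R => RRRDR (positions: [(0, 0), (1, 0), (2, 0), (3, 0), (3, -1), (4, -1)])
Fold: move[3]->U => RRRUR (positions: [(0, 0), (1, 0), (2, 0), (3, 0), (3, 1), (4, 1)])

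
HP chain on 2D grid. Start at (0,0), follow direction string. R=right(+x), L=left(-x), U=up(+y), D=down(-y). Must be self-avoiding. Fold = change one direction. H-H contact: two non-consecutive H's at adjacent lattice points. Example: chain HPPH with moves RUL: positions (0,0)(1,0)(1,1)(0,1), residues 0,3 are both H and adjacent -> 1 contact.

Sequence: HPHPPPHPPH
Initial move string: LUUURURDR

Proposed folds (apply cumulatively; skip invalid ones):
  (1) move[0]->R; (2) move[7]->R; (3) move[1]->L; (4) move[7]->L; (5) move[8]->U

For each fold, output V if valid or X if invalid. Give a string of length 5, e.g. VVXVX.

Initial: LUUURURDR -> [(0, 0), (-1, 0), (-1, 1), (-1, 2), (-1, 3), (0, 3), (0, 4), (1, 4), (1, 3), (2, 3)]
Fold 1: move[0]->R => RUUURURDR VALID
Fold 2: move[7]->R => RUUURURRR VALID
Fold 3: move[1]->L => RLUURURRR INVALID (collision), skipped
Fold 4: move[7]->L => RUUURURLR INVALID (collision), skipped
Fold 5: move[8]->U => RUUURURRU VALID

Answer: VVXXV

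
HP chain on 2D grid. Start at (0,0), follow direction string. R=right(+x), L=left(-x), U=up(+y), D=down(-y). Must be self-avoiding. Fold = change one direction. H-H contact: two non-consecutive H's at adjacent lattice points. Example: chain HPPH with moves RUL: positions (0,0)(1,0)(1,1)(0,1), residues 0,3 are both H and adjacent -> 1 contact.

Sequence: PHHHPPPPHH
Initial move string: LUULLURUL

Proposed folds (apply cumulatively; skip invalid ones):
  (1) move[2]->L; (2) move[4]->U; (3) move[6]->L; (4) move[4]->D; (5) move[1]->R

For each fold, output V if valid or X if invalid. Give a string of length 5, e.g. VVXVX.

Answer: VVVXX

Derivation:
Initial: LUULLURUL -> [(0, 0), (-1, 0), (-1, 1), (-1, 2), (-2, 2), (-3, 2), (-3, 3), (-2, 3), (-2, 4), (-3, 4)]
Fold 1: move[2]->L => LULLLURUL VALID
Fold 2: move[4]->U => LULLUURUL VALID
Fold 3: move[6]->L => LULLUULUL VALID
Fold 4: move[4]->D => LULLDULUL INVALID (collision), skipped
Fold 5: move[1]->R => LRLLUULUL INVALID (collision), skipped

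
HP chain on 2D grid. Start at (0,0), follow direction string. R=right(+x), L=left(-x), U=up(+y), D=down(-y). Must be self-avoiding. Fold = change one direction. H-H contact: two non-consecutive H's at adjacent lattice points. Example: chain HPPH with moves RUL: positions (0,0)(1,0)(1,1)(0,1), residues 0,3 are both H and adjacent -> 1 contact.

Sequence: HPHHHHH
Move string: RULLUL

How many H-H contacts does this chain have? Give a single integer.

Positions: [(0, 0), (1, 0), (1, 1), (0, 1), (-1, 1), (-1, 2), (-2, 2)]
H-H contact: residue 0 @(0,0) - residue 3 @(0, 1)

Answer: 1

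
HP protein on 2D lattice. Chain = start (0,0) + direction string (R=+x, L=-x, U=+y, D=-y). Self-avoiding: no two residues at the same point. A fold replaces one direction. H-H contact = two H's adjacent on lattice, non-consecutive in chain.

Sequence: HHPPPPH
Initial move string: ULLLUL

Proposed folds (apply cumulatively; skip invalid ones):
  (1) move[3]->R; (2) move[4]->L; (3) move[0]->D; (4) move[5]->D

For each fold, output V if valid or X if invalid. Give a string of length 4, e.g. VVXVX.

Answer: XVVV

Derivation:
Initial: ULLLUL -> [(0, 0), (0, 1), (-1, 1), (-2, 1), (-3, 1), (-3, 2), (-4, 2)]
Fold 1: move[3]->R => ULLRUL INVALID (collision), skipped
Fold 2: move[4]->L => ULLLLL VALID
Fold 3: move[0]->D => DLLLLL VALID
Fold 4: move[5]->D => DLLLLD VALID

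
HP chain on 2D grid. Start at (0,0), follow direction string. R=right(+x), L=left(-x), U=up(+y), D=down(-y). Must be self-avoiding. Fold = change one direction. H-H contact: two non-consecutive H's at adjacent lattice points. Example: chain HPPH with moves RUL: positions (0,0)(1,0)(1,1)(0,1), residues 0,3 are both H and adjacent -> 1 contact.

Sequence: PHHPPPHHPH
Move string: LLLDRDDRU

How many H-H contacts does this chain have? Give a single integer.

Answer: 1

Derivation:
Positions: [(0, 0), (-1, 0), (-2, 0), (-3, 0), (-3, -1), (-2, -1), (-2, -2), (-2, -3), (-1, -3), (-1, -2)]
H-H contact: residue 6 @(-2,-2) - residue 9 @(-1, -2)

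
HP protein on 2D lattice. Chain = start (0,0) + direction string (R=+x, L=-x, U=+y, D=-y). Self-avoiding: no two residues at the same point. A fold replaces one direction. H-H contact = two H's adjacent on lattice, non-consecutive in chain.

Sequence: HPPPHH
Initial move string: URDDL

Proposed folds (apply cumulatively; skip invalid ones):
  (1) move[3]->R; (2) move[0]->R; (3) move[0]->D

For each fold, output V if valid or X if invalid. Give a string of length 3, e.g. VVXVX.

Initial: URDDL -> [(0, 0), (0, 1), (1, 1), (1, 0), (1, -1), (0, -1)]
Fold 1: move[3]->R => URDRL INVALID (collision), skipped
Fold 2: move[0]->R => RRDDL VALID
Fold 3: move[0]->D => DRDDL VALID

Answer: XVV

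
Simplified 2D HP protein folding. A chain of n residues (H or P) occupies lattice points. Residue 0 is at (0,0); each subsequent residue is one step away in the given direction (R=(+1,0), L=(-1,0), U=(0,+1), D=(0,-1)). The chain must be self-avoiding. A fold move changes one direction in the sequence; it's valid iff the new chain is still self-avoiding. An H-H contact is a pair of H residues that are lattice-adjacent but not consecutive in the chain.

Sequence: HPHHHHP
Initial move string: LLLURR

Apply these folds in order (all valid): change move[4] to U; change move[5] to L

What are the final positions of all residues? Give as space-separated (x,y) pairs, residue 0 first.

Answer: (0,0) (-1,0) (-2,0) (-3,0) (-3,1) (-3,2) (-4,2)

Derivation:
Initial moves: LLLURR
Fold: move[4]->U => LLLUUR (positions: [(0, 0), (-1, 0), (-2, 0), (-3, 0), (-3, 1), (-3, 2), (-2, 2)])
Fold: move[5]->L => LLLUUL (positions: [(0, 0), (-1, 0), (-2, 0), (-3, 0), (-3, 1), (-3, 2), (-4, 2)])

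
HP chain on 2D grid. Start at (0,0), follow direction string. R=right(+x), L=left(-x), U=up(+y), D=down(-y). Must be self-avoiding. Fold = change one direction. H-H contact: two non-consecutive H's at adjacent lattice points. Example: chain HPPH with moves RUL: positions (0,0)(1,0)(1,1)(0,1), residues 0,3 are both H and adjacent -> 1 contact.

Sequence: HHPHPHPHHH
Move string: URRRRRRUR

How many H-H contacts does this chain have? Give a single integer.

Answer: 0

Derivation:
Positions: [(0, 0), (0, 1), (1, 1), (2, 1), (3, 1), (4, 1), (5, 1), (6, 1), (6, 2), (7, 2)]
No H-H contacts found.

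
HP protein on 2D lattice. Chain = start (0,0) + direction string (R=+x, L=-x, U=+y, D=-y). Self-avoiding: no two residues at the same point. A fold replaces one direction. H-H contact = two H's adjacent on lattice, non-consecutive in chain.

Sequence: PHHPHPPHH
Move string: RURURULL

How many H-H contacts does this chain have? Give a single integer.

Answer: 1

Derivation:
Positions: [(0, 0), (1, 0), (1, 1), (2, 1), (2, 2), (3, 2), (3, 3), (2, 3), (1, 3)]
H-H contact: residue 4 @(2,2) - residue 7 @(2, 3)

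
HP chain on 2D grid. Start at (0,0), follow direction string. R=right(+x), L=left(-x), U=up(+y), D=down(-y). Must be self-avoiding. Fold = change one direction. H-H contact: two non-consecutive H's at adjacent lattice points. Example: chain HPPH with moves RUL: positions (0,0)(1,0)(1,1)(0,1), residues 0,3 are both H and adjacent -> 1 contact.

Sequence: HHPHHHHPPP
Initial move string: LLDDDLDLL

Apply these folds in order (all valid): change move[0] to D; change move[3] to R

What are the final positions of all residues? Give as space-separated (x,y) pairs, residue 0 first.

Answer: (0,0) (0,-1) (-1,-1) (-1,-2) (0,-2) (0,-3) (-1,-3) (-1,-4) (-2,-4) (-3,-4)

Derivation:
Initial moves: LLDDDLDLL
Fold: move[0]->D => DLDDDLDLL (positions: [(0, 0), (0, -1), (-1, -1), (-1, -2), (-1, -3), (-1, -4), (-2, -4), (-2, -5), (-3, -5), (-4, -5)])
Fold: move[3]->R => DLDRDLDLL (positions: [(0, 0), (0, -1), (-1, -1), (-1, -2), (0, -2), (0, -3), (-1, -3), (-1, -4), (-2, -4), (-3, -4)])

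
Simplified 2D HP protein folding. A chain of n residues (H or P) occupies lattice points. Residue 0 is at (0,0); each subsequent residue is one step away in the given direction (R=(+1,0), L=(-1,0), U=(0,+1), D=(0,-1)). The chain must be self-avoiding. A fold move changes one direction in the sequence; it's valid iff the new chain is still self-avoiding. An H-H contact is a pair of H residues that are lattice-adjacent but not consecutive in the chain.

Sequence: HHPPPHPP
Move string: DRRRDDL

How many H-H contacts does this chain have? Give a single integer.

Answer: 0

Derivation:
Positions: [(0, 0), (0, -1), (1, -1), (2, -1), (3, -1), (3, -2), (3, -3), (2, -3)]
No H-H contacts found.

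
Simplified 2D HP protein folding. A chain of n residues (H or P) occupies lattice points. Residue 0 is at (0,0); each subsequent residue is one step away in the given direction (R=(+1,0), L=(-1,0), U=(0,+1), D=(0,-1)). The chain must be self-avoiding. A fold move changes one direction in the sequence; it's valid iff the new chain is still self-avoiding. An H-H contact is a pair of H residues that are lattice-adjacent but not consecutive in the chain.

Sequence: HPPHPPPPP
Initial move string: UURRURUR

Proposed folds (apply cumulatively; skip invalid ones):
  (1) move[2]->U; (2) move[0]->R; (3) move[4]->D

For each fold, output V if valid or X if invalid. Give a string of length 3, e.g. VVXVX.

Initial: UURRURUR -> [(0, 0), (0, 1), (0, 2), (1, 2), (2, 2), (2, 3), (3, 3), (3, 4), (4, 4)]
Fold 1: move[2]->U => UUURURUR VALID
Fold 2: move[0]->R => RUURURUR VALID
Fold 3: move[4]->D => RUURDRUR VALID

Answer: VVV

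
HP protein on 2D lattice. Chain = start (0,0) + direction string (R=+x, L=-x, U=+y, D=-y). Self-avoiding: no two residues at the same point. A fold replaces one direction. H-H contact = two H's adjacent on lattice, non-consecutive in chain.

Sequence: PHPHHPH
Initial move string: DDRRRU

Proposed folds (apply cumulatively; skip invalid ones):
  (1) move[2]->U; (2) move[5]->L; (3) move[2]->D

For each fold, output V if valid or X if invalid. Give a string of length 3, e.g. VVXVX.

Initial: DDRRRU -> [(0, 0), (0, -1), (0, -2), (1, -2), (2, -2), (3, -2), (3, -1)]
Fold 1: move[2]->U => DDURRU INVALID (collision), skipped
Fold 2: move[5]->L => DDRRRL INVALID (collision), skipped
Fold 3: move[2]->D => DDDRRU VALID

Answer: XXV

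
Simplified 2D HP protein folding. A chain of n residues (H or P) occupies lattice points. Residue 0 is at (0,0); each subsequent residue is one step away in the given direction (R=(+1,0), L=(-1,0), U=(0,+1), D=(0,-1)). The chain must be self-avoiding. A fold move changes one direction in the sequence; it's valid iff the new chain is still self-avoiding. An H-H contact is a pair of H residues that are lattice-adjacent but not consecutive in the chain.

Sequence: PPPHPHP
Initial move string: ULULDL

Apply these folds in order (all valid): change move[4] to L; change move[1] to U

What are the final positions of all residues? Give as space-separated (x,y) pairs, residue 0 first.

Initial moves: ULULDL
Fold: move[4]->L => ULULLL (positions: [(0, 0), (0, 1), (-1, 1), (-1, 2), (-2, 2), (-3, 2), (-4, 2)])
Fold: move[1]->U => UUULLL (positions: [(0, 0), (0, 1), (0, 2), (0, 3), (-1, 3), (-2, 3), (-3, 3)])

Answer: (0,0) (0,1) (0,2) (0,3) (-1,3) (-2,3) (-3,3)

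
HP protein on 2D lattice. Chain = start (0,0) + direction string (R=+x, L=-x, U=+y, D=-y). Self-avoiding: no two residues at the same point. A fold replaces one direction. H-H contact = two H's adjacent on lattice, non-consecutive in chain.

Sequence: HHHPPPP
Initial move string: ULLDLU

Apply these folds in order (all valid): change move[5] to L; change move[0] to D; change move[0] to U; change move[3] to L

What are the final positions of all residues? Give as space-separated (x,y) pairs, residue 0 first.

Answer: (0,0) (0,1) (-1,1) (-2,1) (-3,1) (-4,1) (-5,1)

Derivation:
Initial moves: ULLDLU
Fold: move[5]->L => ULLDLL (positions: [(0, 0), (0, 1), (-1, 1), (-2, 1), (-2, 0), (-3, 0), (-4, 0)])
Fold: move[0]->D => DLLDLL (positions: [(0, 0), (0, -1), (-1, -1), (-2, -1), (-2, -2), (-3, -2), (-4, -2)])
Fold: move[0]->U => ULLDLL (positions: [(0, 0), (0, 1), (-1, 1), (-2, 1), (-2, 0), (-3, 0), (-4, 0)])
Fold: move[3]->L => ULLLLL (positions: [(0, 0), (0, 1), (-1, 1), (-2, 1), (-3, 1), (-4, 1), (-5, 1)])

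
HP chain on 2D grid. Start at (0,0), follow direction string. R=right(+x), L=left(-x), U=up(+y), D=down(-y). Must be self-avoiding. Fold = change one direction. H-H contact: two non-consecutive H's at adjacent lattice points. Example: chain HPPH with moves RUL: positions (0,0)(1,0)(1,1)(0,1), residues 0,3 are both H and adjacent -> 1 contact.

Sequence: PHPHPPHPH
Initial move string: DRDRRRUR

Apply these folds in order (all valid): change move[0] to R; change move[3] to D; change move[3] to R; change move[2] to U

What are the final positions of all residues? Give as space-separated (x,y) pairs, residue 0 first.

Answer: (0,0) (1,0) (2,0) (2,1) (3,1) (4,1) (5,1) (5,2) (6,2)

Derivation:
Initial moves: DRDRRRUR
Fold: move[0]->R => RRDRRRUR (positions: [(0, 0), (1, 0), (2, 0), (2, -1), (3, -1), (4, -1), (5, -1), (5, 0), (6, 0)])
Fold: move[3]->D => RRDDRRUR (positions: [(0, 0), (1, 0), (2, 0), (2, -1), (2, -2), (3, -2), (4, -2), (4, -1), (5, -1)])
Fold: move[3]->R => RRDRRRUR (positions: [(0, 0), (1, 0), (2, 0), (2, -1), (3, -1), (4, -1), (5, -1), (5, 0), (6, 0)])
Fold: move[2]->U => RRURRRUR (positions: [(0, 0), (1, 0), (2, 0), (2, 1), (3, 1), (4, 1), (5, 1), (5, 2), (6, 2)])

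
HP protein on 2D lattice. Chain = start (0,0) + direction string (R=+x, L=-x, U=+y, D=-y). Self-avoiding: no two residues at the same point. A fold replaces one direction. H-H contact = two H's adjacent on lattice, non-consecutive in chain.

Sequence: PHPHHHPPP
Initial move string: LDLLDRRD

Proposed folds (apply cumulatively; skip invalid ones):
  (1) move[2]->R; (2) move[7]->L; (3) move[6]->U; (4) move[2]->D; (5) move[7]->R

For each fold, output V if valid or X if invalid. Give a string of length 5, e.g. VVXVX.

Initial: LDLLDRRD -> [(0, 0), (-1, 0), (-1, -1), (-2, -1), (-3, -1), (-3, -2), (-2, -2), (-1, -2), (-1, -3)]
Fold 1: move[2]->R => LDRLDRRD INVALID (collision), skipped
Fold 2: move[7]->L => LDLLDRRL INVALID (collision), skipped
Fold 3: move[6]->U => LDLLDRUD INVALID (collision), skipped
Fold 4: move[2]->D => LDDLDRRD VALID
Fold 5: move[7]->R => LDDLDRRR VALID

Answer: XXXVV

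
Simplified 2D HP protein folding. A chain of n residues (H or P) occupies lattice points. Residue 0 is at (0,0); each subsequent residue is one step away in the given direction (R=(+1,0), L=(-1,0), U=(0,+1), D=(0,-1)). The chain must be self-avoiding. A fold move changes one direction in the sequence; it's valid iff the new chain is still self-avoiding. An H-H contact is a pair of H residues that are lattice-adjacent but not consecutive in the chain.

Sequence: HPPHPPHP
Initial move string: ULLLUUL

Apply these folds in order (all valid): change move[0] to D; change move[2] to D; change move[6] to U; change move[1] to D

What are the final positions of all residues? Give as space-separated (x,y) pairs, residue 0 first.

Initial moves: ULLLUUL
Fold: move[0]->D => DLLLUUL (positions: [(0, 0), (0, -1), (-1, -1), (-2, -1), (-3, -1), (-3, 0), (-3, 1), (-4, 1)])
Fold: move[2]->D => DLDLUUL (positions: [(0, 0), (0, -1), (-1, -1), (-1, -2), (-2, -2), (-2, -1), (-2, 0), (-3, 0)])
Fold: move[6]->U => DLDLUUU (positions: [(0, 0), (0, -1), (-1, -1), (-1, -2), (-2, -2), (-2, -1), (-2, 0), (-2, 1)])
Fold: move[1]->D => DDDLUUU (positions: [(0, 0), (0, -1), (0, -2), (0, -3), (-1, -3), (-1, -2), (-1, -1), (-1, 0)])

Answer: (0,0) (0,-1) (0,-2) (0,-3) (-1,-3) (-1,-2) (-1,-1) (-1,0)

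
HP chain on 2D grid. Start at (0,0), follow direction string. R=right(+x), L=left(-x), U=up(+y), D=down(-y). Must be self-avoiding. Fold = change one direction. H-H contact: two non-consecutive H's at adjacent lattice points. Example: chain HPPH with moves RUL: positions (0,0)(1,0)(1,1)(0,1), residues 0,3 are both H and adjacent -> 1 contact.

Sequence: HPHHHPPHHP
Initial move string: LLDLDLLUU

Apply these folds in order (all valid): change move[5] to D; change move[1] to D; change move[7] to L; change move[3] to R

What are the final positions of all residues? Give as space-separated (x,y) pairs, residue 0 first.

Answer: (0,0) (-1,0) (-1,-1) (-1,-2) (0,-2) (0,-3) (0,-4) (-1,-4) (-2,-4) (-2,-3)

Derivation:
Initial moves: LLDLDLLUU
Fold: move[5]->D => LLDLDDLUU (positions: [(0, 0), (-1, 0), (-2, 0), (-2, -1), (-3, -1), (-3, -2), (-3, -3), (-4, -3), (-4, -2), (-4, -1)])
Fold: move[1]->D => LDDLDDLUU (positions: [(0, 0), (-1, 0), (-1, -1), (-1, -2), (-2, -2), (-2, -3), (-2, -4), (-3, -4), (-3, -3), (-3, -2)])
Fold: move[7]->L => LDDLDDLLU (positions: [(0, 0), (-1, 0), (-1, -1), (-1, -2), (-2, -2), (-2, -3), (-2, -4), (-3, -4), (-4, -4), (-4, -3)])
Fold: move[3]->R => LDDRDDLLU (positions: [(0, 0), (-1, 0), (-1, -1), (-1, -2), (0, -2), (0, -3), (0, -4), (-1, -4), (-2, -4), (-2, -3)])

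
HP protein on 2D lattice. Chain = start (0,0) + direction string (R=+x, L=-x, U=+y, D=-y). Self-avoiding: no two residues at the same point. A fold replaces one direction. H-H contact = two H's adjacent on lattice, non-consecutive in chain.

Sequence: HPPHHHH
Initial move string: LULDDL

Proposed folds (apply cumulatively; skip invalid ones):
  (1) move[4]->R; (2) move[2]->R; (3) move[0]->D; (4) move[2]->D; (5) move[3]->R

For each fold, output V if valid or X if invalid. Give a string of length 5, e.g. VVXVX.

Initial: LULDDL -> [(0, 0), (-1, 0), (-1, 1), (-2, 1), (-2, 0), (-2, -1), (-3, -1)]
Fold 1: move[4]->R => LULDRL INVALID (collision), skipped
Fold 2: move[2]->R => LURDDL INVALID (collision), skipped
Fold 3: move[0]->D => DULDDL INVALID (collision), skipped
Fold 4: move[2]->D => LUDDDL INVALID (collision), skipped
Fold 5: move[3]->R => LULRDL INVALID (collision), skipped

Answer: XXXXX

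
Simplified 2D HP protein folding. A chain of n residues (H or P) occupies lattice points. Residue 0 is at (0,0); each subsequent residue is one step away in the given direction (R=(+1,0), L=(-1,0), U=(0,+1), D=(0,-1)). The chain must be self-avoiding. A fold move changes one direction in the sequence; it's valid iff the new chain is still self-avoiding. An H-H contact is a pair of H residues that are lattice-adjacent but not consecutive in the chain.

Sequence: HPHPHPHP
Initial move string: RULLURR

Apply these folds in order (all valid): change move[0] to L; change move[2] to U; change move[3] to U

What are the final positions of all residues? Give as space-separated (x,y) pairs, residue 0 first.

Answer: (0,0) (-1,0) (-1,1) (-1,2) (-1,3) (-1,4) (0,4) (1,4)

Derivation:
Initial moves: RULLURR
Fold: move[0]->L => LULLURR (positions: [(0, 0), (-1, 0), (-1, 1), (-2, 1), (-3, 1), (-3, 2), (-2, 2), (-1, 2)])
Fold: move[2]->U => LUULURR (positions: [(0, 0), (-1, 0), (-1, 1), (-1, 2), (-2, 2), (-2, 3), (-1, 3), (0, 3)])
Fold: move[3]->U => LUUUURR (positions: [(0, 0), (-1, 0), (-1, 1), (-1, 2), (-1, 3), (-1, 4), (0, 4), (1, 4)])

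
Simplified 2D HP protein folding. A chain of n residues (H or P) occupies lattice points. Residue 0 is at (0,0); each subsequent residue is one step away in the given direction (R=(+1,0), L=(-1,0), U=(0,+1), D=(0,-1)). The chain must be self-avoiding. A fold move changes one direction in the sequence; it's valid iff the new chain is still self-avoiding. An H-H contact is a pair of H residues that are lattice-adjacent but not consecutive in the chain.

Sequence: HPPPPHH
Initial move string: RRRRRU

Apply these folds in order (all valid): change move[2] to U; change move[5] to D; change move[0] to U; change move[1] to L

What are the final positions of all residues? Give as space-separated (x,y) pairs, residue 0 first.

Initial moves: RRRRRU
Fold: move[2]->U => RRURRU (positions: [(0, 0), (1, 0), (2, 0), (2, 1), (3, 1), (4, 1), (4, 2)])
Fold: move[5]->D => RRURRD (positions: [(0, 0), (1, 0), (2, 0), (2, 1), (3, 1), (4, 1), (4, 0)])
Fold: move[0]->U => URURRD (positions: [(0, 0), (0, 1), (1, 1), (1, 2), (2, 2), (3, 2), (3, 1)])
Fold: move[1]->L => ULURRD (positions: [(0, 0), (0, 1), (-1, 1), (-1, 2), (0, 2), (1, 2), (1, 1)])

Answer: (0,0) (0,1) (-1,1) (-1,2) (0,2) (1,2) (1,1)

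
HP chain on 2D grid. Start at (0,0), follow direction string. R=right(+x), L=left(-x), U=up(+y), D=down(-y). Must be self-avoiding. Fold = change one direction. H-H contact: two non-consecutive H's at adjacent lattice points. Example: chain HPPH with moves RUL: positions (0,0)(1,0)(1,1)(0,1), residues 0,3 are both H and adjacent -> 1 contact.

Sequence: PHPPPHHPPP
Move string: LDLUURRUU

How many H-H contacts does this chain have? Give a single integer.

Answer: 1

Derivation:
Positions: [(0, 0), (-1, 0), (-1, -1), (-2, -1), (-2, 0), (-2, 1), (-1, 1), (0, 1), (0, 2), (0, 3)]
H-H contact: residue 1 @(-1,0) - residue 6 @(-1, 1)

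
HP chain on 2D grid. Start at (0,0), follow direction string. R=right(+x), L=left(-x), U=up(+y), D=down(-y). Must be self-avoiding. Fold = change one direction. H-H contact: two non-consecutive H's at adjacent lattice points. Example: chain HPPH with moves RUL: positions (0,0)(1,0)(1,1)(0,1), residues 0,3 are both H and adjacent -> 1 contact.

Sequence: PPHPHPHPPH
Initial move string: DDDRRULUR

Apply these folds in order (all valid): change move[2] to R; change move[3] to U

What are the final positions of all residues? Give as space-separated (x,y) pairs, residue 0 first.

Answer: (0,0) (0,-1) (0,-2) (1,-2) (1,-1) (2,-1) (2,0) (1,0) (1,1) (2,1)

Derivation:
Initial moves: DDDRRULUR
Fold: move[2]->R => DDRRRULUR (positions: [(0, 0), (0, -1), (0, -2), (1, -2), (2, -2), (3, -2), (3, -1), (2, -1), (2, 0), (3, 0)])
Fold: move[3]->U => DDRURULUR (positions: [(0, 0), (0, -1), (0, -2), (1, -2), (1, -1), (2, -1), (2, 0), (1, 0), (1, 1), (2, 1)])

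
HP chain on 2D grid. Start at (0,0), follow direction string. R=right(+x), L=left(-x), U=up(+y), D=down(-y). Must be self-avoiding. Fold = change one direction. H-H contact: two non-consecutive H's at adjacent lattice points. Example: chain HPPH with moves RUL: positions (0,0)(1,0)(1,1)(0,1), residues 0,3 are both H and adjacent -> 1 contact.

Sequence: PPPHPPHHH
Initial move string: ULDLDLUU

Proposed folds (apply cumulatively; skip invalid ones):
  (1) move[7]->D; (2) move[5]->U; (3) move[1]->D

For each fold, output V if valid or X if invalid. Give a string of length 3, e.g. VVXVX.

Initial: ULDLDLUU -> [(0, 0), (0, 1), (-1, 1), (-1, 0), (-2, 0), (-2, -1), (-3, -1), (-3, 0), (-3, 1)]
Fold 1: move[7]->D => ULDLDLUD INVALID (collision), skipped
Fold 2: move[5]->U => ULDLDUUU INVALID (collision), skipped
Fold 3: move[1]->D => UDDLDLUU INVALID (collision), skipped

Answer: XXX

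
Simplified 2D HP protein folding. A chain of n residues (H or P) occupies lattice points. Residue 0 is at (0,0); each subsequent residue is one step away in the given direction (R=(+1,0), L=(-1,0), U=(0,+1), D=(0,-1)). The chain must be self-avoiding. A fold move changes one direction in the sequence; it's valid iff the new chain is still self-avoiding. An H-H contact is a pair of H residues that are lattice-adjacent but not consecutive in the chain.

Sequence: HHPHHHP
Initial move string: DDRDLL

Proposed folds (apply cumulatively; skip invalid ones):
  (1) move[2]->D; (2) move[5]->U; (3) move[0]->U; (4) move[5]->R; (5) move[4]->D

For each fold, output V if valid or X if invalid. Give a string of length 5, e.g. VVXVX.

Initial: DDRDLL -> [(0, 0), (0, -1), (0, -2), (1, -2), (1, -3), (0, -3), (-1, -3)]
Fold 1: move[2]->D => DDDDLL VALID
Fold 2: move[5]->U => DDDDLU VALID
Fold 3: move[0]->U => UDDDLU INVALID (collision), skipped
Fold 4: move[5]->R => DDDDLR INVALID (collision), skipped
Fold 5: move[4]->D => DDDDDU INVALID (collision), skipped

Answer: VVXXX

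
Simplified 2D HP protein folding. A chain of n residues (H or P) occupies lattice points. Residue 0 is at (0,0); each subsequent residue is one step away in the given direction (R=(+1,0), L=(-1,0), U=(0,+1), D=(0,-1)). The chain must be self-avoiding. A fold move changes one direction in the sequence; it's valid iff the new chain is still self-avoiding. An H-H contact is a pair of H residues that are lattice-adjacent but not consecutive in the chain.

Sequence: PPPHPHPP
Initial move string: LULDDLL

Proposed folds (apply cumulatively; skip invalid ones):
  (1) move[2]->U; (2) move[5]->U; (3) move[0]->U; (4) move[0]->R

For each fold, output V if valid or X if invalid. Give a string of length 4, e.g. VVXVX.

Initial: LULDDLL -> [(0, 0), (-1, 0), (-1, 1), (-2, 1), (-2, 0), (-2, -1), (-3, -1), (-4, -1)]
Fold 1: move[2]->U => LUUDDLL INVALID (collision), skipped
Fold 2: move[5]->U => LULDDUL INVALID (collision), skipped
Fold 3: move[0]->U => UULDDLL VALID
Fold 4: move[0]->R => RULDDLL INVALID (collision), skipped

Answer: XXVX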